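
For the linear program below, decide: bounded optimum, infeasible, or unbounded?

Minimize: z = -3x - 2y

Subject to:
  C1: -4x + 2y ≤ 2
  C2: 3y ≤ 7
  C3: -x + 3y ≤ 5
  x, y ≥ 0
Feasible point: (0, 0) satisfies every constraint, so the LP is feasible.
Direction d = (1, 0): for each constraint row a, a·d ≤ 0 —
  (-4)(1) + (2)(0) = -4 ≤ 0
  (0)(1) + (3)(0) = 0 ≤ 0
  (-1)(1) + (3)(0) = -1 ≤ 0
and d ≥ 0, so (0, 0) + t·d stays feasible for every t ≥ 0. Along this ray z = -3x - 2y changes by -3 per unit t, so z → −∞.

Unbounded: there is a feasible ray along which z → −∞.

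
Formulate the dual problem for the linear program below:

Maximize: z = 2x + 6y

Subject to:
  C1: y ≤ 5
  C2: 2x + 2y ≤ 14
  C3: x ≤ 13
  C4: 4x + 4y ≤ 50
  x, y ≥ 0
Minimize: z = 5y1 + 14y2 + 13y3 + 50y4

Subject to:
  C1: -2y2 - y3 - 4y4 ≤ -2
  C2: -y1 - 2y2 - 4y4 ≤ -6
  y1, y2, y3, y4 ≥ 0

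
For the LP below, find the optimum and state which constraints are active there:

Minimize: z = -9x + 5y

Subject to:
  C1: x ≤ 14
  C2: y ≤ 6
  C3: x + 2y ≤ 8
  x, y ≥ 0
Optimal: x = 8, y = 0
Slack at optimum:
  C1: slack = 6
  C2: slack = 6
  C3: slack = 0 (binding)
  x ≥ 0: x = 8
  y ≥ 0: y = 0 (binding)
Binding constraints: C3, y ≥ 0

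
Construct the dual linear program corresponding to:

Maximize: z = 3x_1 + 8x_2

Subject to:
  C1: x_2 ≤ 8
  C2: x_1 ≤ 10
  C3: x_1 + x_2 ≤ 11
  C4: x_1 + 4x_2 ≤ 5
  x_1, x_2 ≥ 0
Minimize: z = 8y1 + 10y2 + 11y3 + 5y4

Subject to:
  C1: -y2 - y3 - y4 ≤ -3
  C2: -y1 - y3 - 4y4 ≤ -8
  y1, y2, y3, y4 ≥ 0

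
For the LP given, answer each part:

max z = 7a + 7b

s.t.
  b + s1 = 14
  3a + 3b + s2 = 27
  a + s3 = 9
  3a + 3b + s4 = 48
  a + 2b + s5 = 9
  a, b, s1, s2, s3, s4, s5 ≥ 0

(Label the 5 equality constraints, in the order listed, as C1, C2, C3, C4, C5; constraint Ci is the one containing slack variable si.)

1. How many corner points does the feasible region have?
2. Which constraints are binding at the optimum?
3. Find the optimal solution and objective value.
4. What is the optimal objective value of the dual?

1. 3
2. C2, C3, C5, b ≥ 0
3. a = 9, b = 0, z = 63
4. 63 (by strong duality, equal to the primal optimum)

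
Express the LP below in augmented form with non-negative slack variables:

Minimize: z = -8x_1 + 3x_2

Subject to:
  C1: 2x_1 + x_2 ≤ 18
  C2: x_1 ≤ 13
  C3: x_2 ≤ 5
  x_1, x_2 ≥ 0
min z = -8x_1 + 3x_2

s.t.
  2x_1 + x_2 + s1 = 18
  x_1 + s2 = 13
  x_2 + s3 = 5
  x_1, x_2, s1, s2, s3 ≥ 0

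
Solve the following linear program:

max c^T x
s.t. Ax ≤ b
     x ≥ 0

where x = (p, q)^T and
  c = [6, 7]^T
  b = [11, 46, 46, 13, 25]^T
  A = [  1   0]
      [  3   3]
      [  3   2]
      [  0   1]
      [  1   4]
Each vertex is the intersection of two constraint boundaries that also satisfies all remaining constraints:
  p = 0 and q = 0 → (0, 0)
  p = 11 and q = 0 → (11, 0)
  p = 11 and p + 4q = 25 → (11, 3.5)
  p + 4q = 25 and p = 0 → (0, 6.25)

Evaluating z = 6p + 7q at each vertex:
  (0, 0): z = 0
  (11, 0): z = 66
  (11, 3.5): z = 90.5
  (0, 6.25): z = 43.75

The maximum is at (11, 3.5) with z = 90.5.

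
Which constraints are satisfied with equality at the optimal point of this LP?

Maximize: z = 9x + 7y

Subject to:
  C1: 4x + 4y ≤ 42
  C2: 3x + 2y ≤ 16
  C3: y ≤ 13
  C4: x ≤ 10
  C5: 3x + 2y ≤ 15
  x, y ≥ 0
Optimal: x = 0, y = 7.5
Binding: C5, x ≥ 0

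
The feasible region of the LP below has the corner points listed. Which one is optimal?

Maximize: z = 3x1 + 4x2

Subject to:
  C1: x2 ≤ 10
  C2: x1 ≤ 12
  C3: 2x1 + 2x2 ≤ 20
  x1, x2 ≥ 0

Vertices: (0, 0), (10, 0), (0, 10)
(0, 10) with z = 40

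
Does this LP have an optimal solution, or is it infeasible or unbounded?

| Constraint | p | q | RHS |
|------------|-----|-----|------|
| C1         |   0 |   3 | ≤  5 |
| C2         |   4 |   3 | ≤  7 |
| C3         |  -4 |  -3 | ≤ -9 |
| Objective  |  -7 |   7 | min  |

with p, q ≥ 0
C2 requires 4p + 3q ≤ 7, while C3 (-4p - 3q ≤ -9) is equivalent to 4p + 3q ≥ 9. Together they would need 9 ≤ 4p + 3q ≤ 7, which is impossible since 9 > 7. No point satisfies all constraints.

Infeasible: no point satisfies all constraints simultaneously.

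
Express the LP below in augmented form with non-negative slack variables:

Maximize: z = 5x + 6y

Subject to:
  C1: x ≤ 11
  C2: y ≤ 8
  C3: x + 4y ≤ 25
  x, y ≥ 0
max z = 5x + 6y

s.t.
  x + s1 = 11
  y + s2 = 8
  x + 4y + s3 = 25
  x, y, s1, s2, s3 ≥ 0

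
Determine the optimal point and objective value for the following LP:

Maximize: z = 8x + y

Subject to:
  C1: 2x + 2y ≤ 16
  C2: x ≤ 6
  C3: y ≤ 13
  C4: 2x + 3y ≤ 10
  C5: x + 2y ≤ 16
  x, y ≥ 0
Each vertex is the intersection of two constraint boundaries that also satisfies all remaining constraints:
  x = 0 and y = 0 → (0, 0)
  2x + 3y = 10 and y = 0 → (5, 0)
  2x + 3y = 10 and x = 0 → (0, 3.333)

Evaluating z = 8x + y at each vertex:
  (0, 0): z = 0
  (5, 0): z = 40
  (0, 3.333): z = 3.333

The maximum is at (5, 0) with z = 40.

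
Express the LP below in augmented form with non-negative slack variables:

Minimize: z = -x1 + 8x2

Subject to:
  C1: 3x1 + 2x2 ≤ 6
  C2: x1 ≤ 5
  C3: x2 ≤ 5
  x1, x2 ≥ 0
min z = -x1 + 8x2

s.t.
  3x1 + 2x2 + s1 = 6
  x1 + s2 = 5
  x2 + s3 = 5
  x1, x2, s1, s2, s3 ≥ 0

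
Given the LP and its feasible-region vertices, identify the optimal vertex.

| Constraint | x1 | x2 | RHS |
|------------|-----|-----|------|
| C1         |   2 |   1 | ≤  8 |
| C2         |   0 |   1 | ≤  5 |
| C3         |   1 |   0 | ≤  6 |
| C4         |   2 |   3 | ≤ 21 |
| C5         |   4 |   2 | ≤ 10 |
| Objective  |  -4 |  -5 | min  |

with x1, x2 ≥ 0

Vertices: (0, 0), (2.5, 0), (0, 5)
Evaluating z = -4x1 - 5x2 at each vertex:
  (0, 0): z = 0
  (2.5, 0): z = -10
  (0, 5): z = -25

The smallest value is z = -25, attained at (0, 5).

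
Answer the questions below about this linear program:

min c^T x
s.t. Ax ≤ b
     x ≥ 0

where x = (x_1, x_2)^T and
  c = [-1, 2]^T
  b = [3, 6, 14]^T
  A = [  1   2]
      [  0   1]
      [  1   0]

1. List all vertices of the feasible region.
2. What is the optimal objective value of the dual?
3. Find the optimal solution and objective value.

1. (0, 0), (3, 0), (0, 1.5)
2. -3 (by strong duality, equal to the primal optimum)
3. x_1 = 3, x_2 = 0, z = -3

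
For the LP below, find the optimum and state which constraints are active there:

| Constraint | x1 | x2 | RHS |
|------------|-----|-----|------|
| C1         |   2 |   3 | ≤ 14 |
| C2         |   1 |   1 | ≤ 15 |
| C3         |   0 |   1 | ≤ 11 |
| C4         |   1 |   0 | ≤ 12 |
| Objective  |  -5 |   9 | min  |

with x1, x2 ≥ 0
Optimal: x1 = 7, x2 = 0
Binding: C1, x2 ≥ 0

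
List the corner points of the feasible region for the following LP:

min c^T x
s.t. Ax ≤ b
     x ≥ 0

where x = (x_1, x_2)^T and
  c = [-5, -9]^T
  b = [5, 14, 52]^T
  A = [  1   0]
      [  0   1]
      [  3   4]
Each vertex is the intersection of two constraint boundaries that also satisfies all remaining constraints:
  x_1 = 0 and x_2 = 0 → (0, 0)
  x_1 = 5 and x_2 = 0 → (5, 0)
  x_1 = 5 and 3x_1 + 4x_2 = 52 → (5, 9.25)
  3x_1 + 4x_2 = 52 and x_1 = 0 → (0, 13)

Vertices: (0, 0), (5, 0), (5, 9.25), (0, 13)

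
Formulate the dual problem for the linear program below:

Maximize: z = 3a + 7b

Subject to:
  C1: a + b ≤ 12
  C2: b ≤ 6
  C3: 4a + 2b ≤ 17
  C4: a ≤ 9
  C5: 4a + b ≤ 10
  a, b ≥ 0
Minimize: z = 12y1 + 6y2 + 17y3 + 9y4 + 10y5

Subject to:
  C1: -y1 - 4y3 - y4 - 4y5 ≤ -3
  C2: -y1 - y2 - 2y3 - y5 ≤ -7
  y1, y2, y3, y4, y5 ≥ 0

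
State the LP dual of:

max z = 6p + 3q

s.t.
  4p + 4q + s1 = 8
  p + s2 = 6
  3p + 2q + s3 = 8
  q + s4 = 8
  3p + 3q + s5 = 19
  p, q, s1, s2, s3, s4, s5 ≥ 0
Minimize: z = 8y1 + 6y2 + 8y3 + 8y4 + 19y5

Subject to:
  C1: -4y1 - y2 - 3y3 - 3y5 ≤ -6
  C2: -4y1 - 2y3 - y4 - 3y5 ≤ -3
  y1, y2, y3, y4, y5 ≥ 0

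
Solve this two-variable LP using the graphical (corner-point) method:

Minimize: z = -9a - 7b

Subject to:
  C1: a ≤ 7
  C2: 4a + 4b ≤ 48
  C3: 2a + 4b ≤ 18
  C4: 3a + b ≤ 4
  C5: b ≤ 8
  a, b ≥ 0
a = 0, b = 4, z = -28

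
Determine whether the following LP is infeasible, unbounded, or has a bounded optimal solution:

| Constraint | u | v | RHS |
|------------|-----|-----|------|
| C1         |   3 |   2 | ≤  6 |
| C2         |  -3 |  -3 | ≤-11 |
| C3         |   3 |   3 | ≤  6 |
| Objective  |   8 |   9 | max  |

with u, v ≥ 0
C3 requires 3u + 3v ≤ 6, while C2 (-3u - 3v ≤ -11) is equivalent to 3u + 3v ≥ 11. Together they would need 11 ≤ 3u + 3v ≤ 6, which is impossible since 11 > 6. No point satisfies all constraints.

Infeasible: no point satisfies all constraints simultaneously.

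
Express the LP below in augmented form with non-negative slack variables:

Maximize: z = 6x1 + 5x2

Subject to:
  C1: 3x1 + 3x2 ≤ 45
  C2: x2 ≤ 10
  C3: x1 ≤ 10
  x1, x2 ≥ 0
max z = 6x1 + 5x2

s.t.
  3x1 + 3x2 + s1 = 45
  x2 + s2 = 10
  x1 + s3 = 10
  x1, x2, s1, s2, s3 ≥ 0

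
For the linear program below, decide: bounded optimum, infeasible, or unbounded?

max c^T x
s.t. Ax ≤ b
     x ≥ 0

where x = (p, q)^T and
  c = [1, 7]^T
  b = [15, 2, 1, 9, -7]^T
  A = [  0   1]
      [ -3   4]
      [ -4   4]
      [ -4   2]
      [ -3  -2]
Feasible point: (2, 1) satisfies every constraint, so the LP is feasible.
Direction d = (1, 0): for each constraint row a, a·d ≤ 0 —
  (0)(1) + (1)(0) = 0 ≤ 0
  (-3)(1) + (4)(0) = -3 ≤ 0
  (-4)(1) + (4)(0) = -4 ≤ 0
  (-4)(1) + (2)(0) = -4 ≤ 0
  (-3)(1) + (-2)(0) = -3 ≤ 0
and d ≥ 0, so (2, 1) + t·d stays feasible for every t ≥ 0. Along this ray z = p + 7q changes by 1 per unit t, so z → +∞.

Unbounded — the objective can increase without bound over the feasible region.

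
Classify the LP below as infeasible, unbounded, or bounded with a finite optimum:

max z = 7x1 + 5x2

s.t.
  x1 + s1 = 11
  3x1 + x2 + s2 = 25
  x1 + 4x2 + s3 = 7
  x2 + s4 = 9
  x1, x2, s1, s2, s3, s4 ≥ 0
The point (7, 0) satisfies every constraint, so the LP is feasible; the constraints give x1 ≤ 11 and x2 ≤ 9, which with x1, x2 ≥ 0 keep the feasible region inside a bounded box. A feasible, bounded LP attains a finite optimum at a vertex.

The LP has an optimal solution: (7, 0) with z = 49.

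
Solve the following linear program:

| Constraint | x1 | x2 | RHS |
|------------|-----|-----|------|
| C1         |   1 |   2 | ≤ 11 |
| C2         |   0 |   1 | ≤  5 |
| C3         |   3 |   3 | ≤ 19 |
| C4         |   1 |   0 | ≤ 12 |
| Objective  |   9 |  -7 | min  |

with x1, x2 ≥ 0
Each vertex is the intersection of two constraint boundaries that also satisfies all remaining constraints:
  x1 = 0 and x2 = 0 → (0, 0)
  3x1 + 3x2 = 19 and x2 = 0 → (6.333, 0)
  x1 + 2x2 = 11 and 3x1 + 3x2 = 19 → (1.667, 4.667)
  x1 + 2x2 = 11 and x2 = 5 → (1, 5)
  x2 = 5 and x1 = 0 → (0, 5)

Evaluating z = 9x1 - 7x2 at each vertex:
  (0, 0): z = 0
  (6.333, 0): z = 57
  (1.667, 4.667): z = -17.67
  (1, 5): z = -26
  (0, 5): z = -35

The minimum is at (0, 5) with z = -35.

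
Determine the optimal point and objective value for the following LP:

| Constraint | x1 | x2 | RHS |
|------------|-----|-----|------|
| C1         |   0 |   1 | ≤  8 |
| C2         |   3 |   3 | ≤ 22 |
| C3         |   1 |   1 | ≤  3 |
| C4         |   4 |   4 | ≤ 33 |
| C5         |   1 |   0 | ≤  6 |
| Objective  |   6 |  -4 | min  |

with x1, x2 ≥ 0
x1 = 0, x2 = 3, z = -12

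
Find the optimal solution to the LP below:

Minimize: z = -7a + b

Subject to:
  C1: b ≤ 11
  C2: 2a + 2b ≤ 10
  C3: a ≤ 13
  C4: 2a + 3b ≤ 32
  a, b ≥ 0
Each vertex is the intersection of two constraint boundaries that also satisfies all remaining constraints:
  a = 0 and b = 0 → (0, 0)
  2a + 2b = 10 and b = 0 → (5, 0)
  2a + 2b = 10 and a = 0 → (0, 5)

Evaluating z = -7a + b at each vertex:
  (0, 0): z = 0
  (5, 0): z = -35
  (0, 5): z = 5

The minimum is at (5, 0) with z = -35.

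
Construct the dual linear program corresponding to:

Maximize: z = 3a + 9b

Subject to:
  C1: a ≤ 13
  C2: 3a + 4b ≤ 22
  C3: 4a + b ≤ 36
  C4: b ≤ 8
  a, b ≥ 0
Minimize: z = 13y1 + 22y2 + 36y3 + 8y4

Subject to:
  C1: -y1 - 3y2 - 4y3 ≤ -3
  C2: -4y2 - y3 - y4 ≤ -9
  y1, y2, y3, y4 ≥ 0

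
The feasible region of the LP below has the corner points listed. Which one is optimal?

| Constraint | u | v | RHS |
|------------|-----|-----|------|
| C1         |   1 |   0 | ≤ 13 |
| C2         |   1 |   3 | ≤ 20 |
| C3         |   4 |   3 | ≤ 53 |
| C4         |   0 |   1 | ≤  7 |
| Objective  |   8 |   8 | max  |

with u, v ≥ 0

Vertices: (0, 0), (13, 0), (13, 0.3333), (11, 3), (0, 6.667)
(11, 3) with z = 112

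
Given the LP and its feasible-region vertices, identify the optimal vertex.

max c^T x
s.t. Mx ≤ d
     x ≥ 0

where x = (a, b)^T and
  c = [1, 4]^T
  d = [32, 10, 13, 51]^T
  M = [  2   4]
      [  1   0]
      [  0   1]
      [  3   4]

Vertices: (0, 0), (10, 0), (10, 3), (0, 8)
(0, 8) with z = 32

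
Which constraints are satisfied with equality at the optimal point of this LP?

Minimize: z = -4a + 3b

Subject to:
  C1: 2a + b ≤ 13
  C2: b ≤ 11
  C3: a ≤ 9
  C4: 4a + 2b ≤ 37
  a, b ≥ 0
Optimal: a = 6.5, b = 0
Slack at optimum:
  C1: slack = 0 (binding)
  C2: slack = 11
  C3: slack = 2.5
  C4: slack = 11
  a ≥ 0: a = 6.5
  b ≥ 0: b = 0 (binding)
Binding constraints: C1, b ≥ 0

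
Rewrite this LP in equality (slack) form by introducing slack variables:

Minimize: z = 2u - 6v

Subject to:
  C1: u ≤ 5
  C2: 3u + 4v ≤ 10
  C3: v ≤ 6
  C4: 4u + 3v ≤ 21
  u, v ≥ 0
min z = 2u - 6v

s.t.
  u + s1 = 5
  3u + 4v + s2 = 10
  v + s3 = 6
  4u + 3v + s4 = 21
  u, v, s1, s2, s3, s4 ≥ 0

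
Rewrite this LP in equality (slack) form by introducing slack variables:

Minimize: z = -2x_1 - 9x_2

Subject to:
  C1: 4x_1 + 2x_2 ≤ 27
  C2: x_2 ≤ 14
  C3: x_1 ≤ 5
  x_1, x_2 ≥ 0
min z = -2x_1 - 9x_2

s.t.
  4x_1 + 2x_2 + s1 = 27
  x_2 + s2 = 14
  x_1 + s3 = 5
  x_1, x_2, s1, s2, s3 ≥ 0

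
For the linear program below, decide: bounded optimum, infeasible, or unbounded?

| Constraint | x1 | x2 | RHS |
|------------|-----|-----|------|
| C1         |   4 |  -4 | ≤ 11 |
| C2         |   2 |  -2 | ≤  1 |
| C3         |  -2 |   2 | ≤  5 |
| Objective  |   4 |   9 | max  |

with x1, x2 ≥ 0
Feasible point: (0, 0) satisfies every constraint, so the LP is feasible.
Direction d = (1, 1): for each constraint row a, a·d ≤ 0 —
  (4)(1) + (-4)(1) = 0 ≤ 0
  (2)(1) + (-2)(1) = 0 ≤ 0
  (-2)(1) + (2)(1) = 0 ≤ 0
and d ≥ 0, so (0, 0) + t·d stays feasible for every t ≥ 0. Along this ray z = 4x1 + 9x2 changes by 13 per unit t, so z → +∞.

Unbounded: there is a feasible ray along which z → +∞.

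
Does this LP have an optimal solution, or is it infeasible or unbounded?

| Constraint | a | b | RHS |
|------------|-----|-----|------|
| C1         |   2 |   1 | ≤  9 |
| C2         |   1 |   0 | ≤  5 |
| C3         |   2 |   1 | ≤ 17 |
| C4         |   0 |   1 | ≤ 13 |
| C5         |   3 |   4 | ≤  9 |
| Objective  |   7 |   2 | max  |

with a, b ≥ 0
The point (3, 0) satisfies every constraint, so the LP is feasible; the constraints give a ≤ 5 and b ≤ 13, which with a, b ≥ 0 keep the feasible region inside a bounded box. A feasible, bounded LP attains a finite optimum at a vertex.

Evaluating z = 7a + 2b at each vertex:
  (0, 0): z = 0
  (3, 0): z = 21
  (0, 2.25): z = 4.5

Bounded optimum: z* = 21 at (3, 0).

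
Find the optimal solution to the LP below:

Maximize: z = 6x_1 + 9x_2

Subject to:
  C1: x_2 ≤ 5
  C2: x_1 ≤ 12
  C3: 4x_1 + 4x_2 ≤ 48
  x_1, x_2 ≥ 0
Each vertex is the intersection of two constraint boundaries that also satisfies all remaining constraints:
  x_1 = 0 and x_2 = 0 → (0, 0)
  x_1 = 12 and 4x_1 + 4x_2 = 48 → (12, 0)
  x_2 = 5 and 4x_1 + 4x_2 = 48 → (7, 5)
  x_2 = 5 and x_1 = 0 → (0, 5)

Evaluating z = 6x_1 + 9x_2 at each vertex:
  (0, 0): z = 0
  (12, 0): z = 72
  (7, 5): z = 87
  (0, 5): z = 45

The maximum is at (7, 5) with z = 87.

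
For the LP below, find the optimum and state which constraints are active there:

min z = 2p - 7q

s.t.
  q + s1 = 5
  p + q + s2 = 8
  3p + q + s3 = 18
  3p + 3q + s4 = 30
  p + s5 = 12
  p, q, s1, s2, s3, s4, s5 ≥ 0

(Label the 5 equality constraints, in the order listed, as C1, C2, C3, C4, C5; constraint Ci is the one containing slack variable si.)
Optimal: p = 0, q = 5
Binding: C1, p ≥ 0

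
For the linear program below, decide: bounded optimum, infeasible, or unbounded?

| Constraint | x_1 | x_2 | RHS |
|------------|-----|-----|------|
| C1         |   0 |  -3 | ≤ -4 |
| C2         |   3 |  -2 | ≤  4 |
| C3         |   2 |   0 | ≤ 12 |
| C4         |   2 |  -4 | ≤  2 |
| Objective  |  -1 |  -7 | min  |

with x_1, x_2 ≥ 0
Feasible point: (0, 2) satisfies every constraint, so the LP is feasible.
Direction d = (0, 1): for each constraint row a, a·d ≤ 0 —
  (0)(0) + (-3)(1) = -3 ≤ 0
  (3)(0) + (-2)(1) = -2 ≤ 0
  (2)(0) + (0)(1) = 0 ≤ 0
  (2)(0) + (-4)(1) = -4 ≤ 0
and d ≥ 0, so (0, 2) + t·d stays feasible for every t ≥ 0. Along this ray z = -x_1 - 7x_2 changes by -7 per unit t, so z → −∞.

The LP is unbounded; z can be made arbitrarily small.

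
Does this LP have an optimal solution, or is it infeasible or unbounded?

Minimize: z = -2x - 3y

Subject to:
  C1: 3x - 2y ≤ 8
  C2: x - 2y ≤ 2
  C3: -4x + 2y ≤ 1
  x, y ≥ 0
Feasible point: (0, 0) satisfies every constraint, so the LP is feasible.
Direction d = (2, 3): for each constraint row a, a·d ≤ 0 —
  (3)(2) + (-2)(3) = 0 ≤ 0
  (1)(2) + (-2)(3) = -4 ≤ 0
  (-4)(2) + (2)(3) = -2 ≤ 0
and d ≥ 0, so (0, 0) + t·d stays feasible for every t ≥ 0. Along this ray z = -2x - 3y changes by -13 per unit t, so z → −∞.

The LP is unbounded; z can be made arbitrarily small.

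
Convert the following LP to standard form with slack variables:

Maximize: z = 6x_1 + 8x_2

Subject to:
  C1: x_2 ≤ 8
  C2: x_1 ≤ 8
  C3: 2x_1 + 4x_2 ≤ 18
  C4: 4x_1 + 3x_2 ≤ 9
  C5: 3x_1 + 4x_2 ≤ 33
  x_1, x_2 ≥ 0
max z = 6x_1 + 8x_2

s.t.
  x_2 + s1 = 8
  x_1 + s2 = 8
  2x_1 + 4x_2 + s3 = 18
  4x_1 + 3x_2 + s4 = 9
  3x_1 + 4x_2 + s5 = 33
  x_1, x_2, s1, s2, s3, s4, s5 ≥ 0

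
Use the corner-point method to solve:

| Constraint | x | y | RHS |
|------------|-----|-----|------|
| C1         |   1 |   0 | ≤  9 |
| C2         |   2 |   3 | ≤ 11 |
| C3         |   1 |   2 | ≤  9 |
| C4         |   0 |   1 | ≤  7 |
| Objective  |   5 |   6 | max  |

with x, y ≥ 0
Each vertex is the intersection of two constraint boundaries that also satisfies all remaining constraints:
  x = 0 and y = 0 → (0, 0)
  2x + 3y = 11 and y = 0 → (5.5, 0)
  2x + 3y = 11 and x = 0 → (0, 3.667)

Evaluating z = 5x + 6y at each vertex:
  (0, 0): z = 0
  (5.5, 0): z = 27.5
  (0, 3.667): z = 22

The maximum is at (5.5, 0) with z = 27.5.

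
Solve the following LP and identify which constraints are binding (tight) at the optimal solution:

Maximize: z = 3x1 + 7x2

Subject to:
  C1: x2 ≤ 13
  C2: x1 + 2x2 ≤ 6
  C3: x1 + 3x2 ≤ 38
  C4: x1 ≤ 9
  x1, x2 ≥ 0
Optimal: x1 = 0, x2 = 3
Binding: C2, x1 ≥ 0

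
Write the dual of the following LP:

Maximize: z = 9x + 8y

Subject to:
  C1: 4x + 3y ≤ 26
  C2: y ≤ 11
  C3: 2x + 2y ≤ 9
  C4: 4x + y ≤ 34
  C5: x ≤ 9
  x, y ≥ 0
Minimize: z = 26y1 + 11y2 + 9y3 + 34y4 + 9y5

Subject to:
  C1: -4y1 - 2y3 - 4y4 - y5 ≤ -9
  C2: -3y1 - y2 - 2y3 - y4 ≤ -8
  y1, y2, y3, y4, y5 ≥ 0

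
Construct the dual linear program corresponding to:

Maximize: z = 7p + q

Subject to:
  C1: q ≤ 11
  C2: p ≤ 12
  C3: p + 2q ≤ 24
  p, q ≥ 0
Minimize: z = 11y1 + 12y2 + 24y3

Subject to:
  C1: -y2 - y3 ≤ -7
  C2: -y1 - 2y3 ≤ -1
  y1, y2, y3 ≥ 0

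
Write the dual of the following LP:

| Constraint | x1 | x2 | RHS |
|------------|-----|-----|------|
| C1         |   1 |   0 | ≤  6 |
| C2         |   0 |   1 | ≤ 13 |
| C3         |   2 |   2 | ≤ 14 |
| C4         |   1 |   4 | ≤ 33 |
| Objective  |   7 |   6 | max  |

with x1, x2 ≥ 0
Minimize: z = 6y1 + 13y2 + 14y3 + 33y4

Subject to:
  C1: -y1 - 2y3 - y4 ≤ -7
  C2: -y2 - 2y3 - 4y4 ≤ -6
  y1, y2, y3, y4 ≥ 0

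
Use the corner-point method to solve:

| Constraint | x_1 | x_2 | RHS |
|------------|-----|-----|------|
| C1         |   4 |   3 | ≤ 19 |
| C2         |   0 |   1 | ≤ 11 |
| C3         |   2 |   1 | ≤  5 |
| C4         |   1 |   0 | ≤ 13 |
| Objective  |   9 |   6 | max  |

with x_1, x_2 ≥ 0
Each vertex is the intersection of two constraint boundaries that also satisfies all remaining constraints:
  x_1 = 0 and x_2 = 0 → (0, 0)
  2x_1 + x_2 = 5 and x_2 = 0 → (2.5, 0)
  2x_1 + x_2 = 5 and x_1 = 0 → (0, 5)

Evaluating z = 9x_1 + 6x_2 at each vertex:
  (0, 0): z = 0
  (2.5, 0): z = 22.5
  (0, 5): z = 30

The maximum is at (0, 5) with z = 30.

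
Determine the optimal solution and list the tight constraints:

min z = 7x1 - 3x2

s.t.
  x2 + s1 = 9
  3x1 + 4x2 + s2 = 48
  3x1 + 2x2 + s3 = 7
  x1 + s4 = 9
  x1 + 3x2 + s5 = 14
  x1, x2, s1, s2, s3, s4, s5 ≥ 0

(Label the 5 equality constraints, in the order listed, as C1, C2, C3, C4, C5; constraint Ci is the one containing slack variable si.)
Optimal: x1 = 0, x2 = 3.5
Slack at optimum:
  C1: slack = 5.5
  C2: slack = 34
  C3: slack = 0 (binding)
  C4: slack = 9
  C5: slack = 3.5
  x1 ≥ 0: x1 = 0 (binding)
  x2 ≥ 0: x2 = 3.5
Binding constraints: C3, x1 ≥ 0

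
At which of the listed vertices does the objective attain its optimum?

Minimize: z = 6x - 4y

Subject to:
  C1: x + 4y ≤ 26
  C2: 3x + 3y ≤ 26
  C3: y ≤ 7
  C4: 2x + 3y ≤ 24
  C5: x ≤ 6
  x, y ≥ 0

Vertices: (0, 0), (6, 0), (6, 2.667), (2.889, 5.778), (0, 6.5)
Evaluating z = 6x - 4y at each vertex:
  (0, 0): z = 0
  (6, 0): z = 36
  (6, 2.667): z = 25.33
  (2.889, 5.778): z = -5.778
  (0, 6.5): z = -26

The smallest value is z = -26, attained at (0, 6.5).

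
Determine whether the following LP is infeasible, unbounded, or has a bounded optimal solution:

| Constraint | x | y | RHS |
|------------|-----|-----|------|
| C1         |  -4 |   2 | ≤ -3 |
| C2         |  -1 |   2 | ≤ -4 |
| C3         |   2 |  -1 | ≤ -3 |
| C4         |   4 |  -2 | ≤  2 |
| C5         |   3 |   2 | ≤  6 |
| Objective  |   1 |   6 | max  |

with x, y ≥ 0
C4 requires 4x - 2y ≤ 2, while C1 (-4x + 2y ≤ -3) is equivalent to 4x - 2y ≥ 3. Together they would need 3 ≤ 4x - 2y ≤ 2, which is impossible since 3 > 2. No point satisfies all constraints.

Infeasible: no point satisfies all constraints simultaneously.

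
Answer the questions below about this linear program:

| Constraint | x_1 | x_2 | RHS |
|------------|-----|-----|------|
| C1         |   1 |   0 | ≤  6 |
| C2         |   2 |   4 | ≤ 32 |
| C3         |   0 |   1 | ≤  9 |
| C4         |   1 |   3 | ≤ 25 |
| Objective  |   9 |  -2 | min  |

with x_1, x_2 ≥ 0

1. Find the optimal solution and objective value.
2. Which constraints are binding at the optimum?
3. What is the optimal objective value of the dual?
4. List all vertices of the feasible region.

1. x_1 = 0, x_2 = 8, z = -16
2. C2, x_1 ≥ 0
3. -16 (by strong duality, equal to the primal optimum)
4. (0, 0), (6, 0), (6, 5), (0, 8)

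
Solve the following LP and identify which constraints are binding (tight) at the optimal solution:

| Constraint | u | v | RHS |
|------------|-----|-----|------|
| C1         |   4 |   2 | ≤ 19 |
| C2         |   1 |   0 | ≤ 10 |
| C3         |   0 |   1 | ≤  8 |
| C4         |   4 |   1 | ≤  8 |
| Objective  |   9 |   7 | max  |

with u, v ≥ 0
Optimal: u = 0, v = 8
Slack at optimum:
  C1: slack = 3
  C2: slack = 10
  C3: slack = 0 (binding)
  C4: slack = 0 (binding)
  u ≥ 0: u = 0 (binding)
  v ≥ 0: v = 8
Binding constraints: C3, C4, u ≥ 0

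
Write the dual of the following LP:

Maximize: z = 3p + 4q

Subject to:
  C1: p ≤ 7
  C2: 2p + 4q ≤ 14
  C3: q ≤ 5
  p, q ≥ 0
Minimize: z = 7y1 + 14y2 + 5y3

Subject to:
  C1: -y1 - 2y2 ≤ -3
  C2: -4y2 - y3 ≤ -4
  y1, y2, y3 ≥ 0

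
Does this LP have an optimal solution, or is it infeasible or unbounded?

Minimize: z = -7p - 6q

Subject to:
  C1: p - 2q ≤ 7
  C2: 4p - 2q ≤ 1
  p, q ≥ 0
Feasible point: (0, 0) satisfies every constraint, so the LP is feasible.
Direction d = (0, 1): for each constraint row a, a·d ≤ 0 —
  (1)(0) + (-2)(1) = -2 ≤ 0
  (4)(0) + (-2)(1) = -2 ≤ 0
and d ≥ 0, so (0, 0) + t·d stays feasible for every t ≥ 0. Along this ray z = -7p - 6q changes by -6 per unit t, so z → −∞.

Unbounded — the objective can decrease without bound over the feasible region.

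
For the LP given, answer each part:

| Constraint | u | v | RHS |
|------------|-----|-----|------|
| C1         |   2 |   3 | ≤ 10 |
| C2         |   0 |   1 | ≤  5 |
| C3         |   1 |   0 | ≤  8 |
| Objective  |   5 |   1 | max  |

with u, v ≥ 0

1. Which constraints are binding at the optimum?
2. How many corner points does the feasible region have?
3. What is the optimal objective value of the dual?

1. C1, v ≥ 0
2. 3
3. 25 (by strong duality, equal to the primal optimum)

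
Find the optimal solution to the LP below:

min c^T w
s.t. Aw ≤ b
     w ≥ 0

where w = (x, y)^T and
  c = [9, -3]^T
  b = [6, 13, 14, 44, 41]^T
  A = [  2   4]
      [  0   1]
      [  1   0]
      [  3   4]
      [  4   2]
Each vertex is the intersection of two constraint boundaries that also satisfies all remaining constraints:
  x = 0 and y = 0 → (0, 0)
  2x + 4y = 6 and y = 0 → (3, 0)
  2x + 4y = 6 and x = 0 → (0, 1.5)

Evaluating z = 9x - 3y at each vertex:
  (0, 0): z = 0
  (3, 0): z = 27
  (0, 1.5): z = -4.5

The minimum is at (0, 1.5) with z = -4.5.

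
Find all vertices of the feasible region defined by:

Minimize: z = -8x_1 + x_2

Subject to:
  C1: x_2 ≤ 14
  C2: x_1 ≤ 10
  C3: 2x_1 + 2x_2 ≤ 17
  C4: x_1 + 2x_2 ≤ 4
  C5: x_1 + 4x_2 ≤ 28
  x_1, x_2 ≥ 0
Each vertex is the intersection of two constraint boundaries that also satisfies all remaining constraints:
  x_1 = 0 and x_2 = 0 → (0, 0)
  x_1 + 2x_2 = 4 and x_2 = 0 → (4, 0)
  x_1 + 2x_2 = 4 and x_1 = 0 → (0, 2)

Vertices: (0, 0), (4, 0), (0, 2)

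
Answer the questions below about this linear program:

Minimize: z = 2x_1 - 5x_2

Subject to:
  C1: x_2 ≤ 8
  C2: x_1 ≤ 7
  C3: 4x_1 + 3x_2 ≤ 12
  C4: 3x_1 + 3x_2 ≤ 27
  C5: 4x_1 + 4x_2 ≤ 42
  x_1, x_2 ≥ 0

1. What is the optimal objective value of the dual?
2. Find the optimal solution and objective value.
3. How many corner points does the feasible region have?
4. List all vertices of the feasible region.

1. -20 (by strong duality, equal to the primal optimum)
2. x_1 = 0, x_2 = 4, z = -20
3. 3
4. (0, 0), (3, 0), (0, 4)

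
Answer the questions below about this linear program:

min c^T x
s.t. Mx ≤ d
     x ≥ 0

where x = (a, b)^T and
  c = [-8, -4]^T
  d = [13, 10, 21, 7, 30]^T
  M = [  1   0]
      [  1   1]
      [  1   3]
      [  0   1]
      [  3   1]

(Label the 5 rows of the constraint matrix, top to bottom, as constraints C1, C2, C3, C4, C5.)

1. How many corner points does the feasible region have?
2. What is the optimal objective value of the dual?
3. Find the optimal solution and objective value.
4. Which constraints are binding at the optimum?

1. 4
2. -80 (by strong duality, equal to the primal optimum)
3. a = 10, b = 0, z = -80
4. C2, C5, b ≥ 0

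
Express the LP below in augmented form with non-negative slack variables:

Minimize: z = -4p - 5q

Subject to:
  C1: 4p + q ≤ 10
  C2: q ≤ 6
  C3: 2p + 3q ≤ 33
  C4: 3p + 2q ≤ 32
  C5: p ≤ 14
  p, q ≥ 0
min z = -4p - 5q

s.t.
  4p + q + s1 = 10
  q + s2 = 6
  2p + 3q + s3 = 33
  3p + 2q + s4 = 32
  p + s5 = 14
  p, q, s1, s2, s3, s4, s5 ≥ 0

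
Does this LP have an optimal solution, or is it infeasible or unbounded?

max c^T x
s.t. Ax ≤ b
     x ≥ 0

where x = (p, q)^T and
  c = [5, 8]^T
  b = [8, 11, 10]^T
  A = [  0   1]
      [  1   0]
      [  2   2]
The point (0, 5) satisfies every constraint, so the LP is feasible; the constraints give p ≤ 11 and q ≤ 8, which with p, q ≥ 0 keep the feasible region inside a bounded box. A feasible, bounded LP attains a finite optimum at a vertex.

The LP has an optimal solution: (0, 5) with z = 40.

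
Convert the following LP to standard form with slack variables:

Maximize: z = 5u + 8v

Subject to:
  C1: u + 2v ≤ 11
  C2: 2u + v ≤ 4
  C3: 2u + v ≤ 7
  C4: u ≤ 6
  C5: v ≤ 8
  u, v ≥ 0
max z = 5u + 8v

s.t.
  u + 2v + s1 = 11
  2u + v + s2 = 4
  2u + v + s3 = 7
  u + s4 = 6
  v + s5 = 8
  u, v, s1, s2, s3, s4, s5 ≥ 0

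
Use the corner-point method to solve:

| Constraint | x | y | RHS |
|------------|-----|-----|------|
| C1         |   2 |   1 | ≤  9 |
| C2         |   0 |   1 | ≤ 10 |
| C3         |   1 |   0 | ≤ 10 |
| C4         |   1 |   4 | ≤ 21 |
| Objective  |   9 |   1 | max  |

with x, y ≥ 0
x = 4.5, y = 0, z = 40.5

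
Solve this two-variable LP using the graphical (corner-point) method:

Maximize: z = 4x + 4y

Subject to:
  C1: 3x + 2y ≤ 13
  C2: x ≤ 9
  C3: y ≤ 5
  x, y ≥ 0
x = 1, y = 5, z = 24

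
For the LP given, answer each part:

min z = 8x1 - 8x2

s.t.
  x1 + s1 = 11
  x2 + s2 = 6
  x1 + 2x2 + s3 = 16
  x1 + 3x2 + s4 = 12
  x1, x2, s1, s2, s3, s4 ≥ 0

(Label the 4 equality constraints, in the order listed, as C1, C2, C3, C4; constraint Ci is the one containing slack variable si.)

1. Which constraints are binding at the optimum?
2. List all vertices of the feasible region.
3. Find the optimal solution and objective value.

1. C4, x1 ≥ 0
2. (0, 0), (11, 0), (11, 0.3333), (0, 4)
3. x1 = 0, x2 = 4, z = -32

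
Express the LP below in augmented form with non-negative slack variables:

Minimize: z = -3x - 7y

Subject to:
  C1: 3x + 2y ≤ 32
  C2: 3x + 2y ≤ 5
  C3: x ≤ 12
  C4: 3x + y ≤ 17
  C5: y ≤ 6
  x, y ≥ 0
min z = -3x - 7y

s.t.
  3x + 2y + s1 = 32
  3x + 2y + s2 = 5
  x + s3 = 12
  3x + y + s4 = 17
  y + s5 = 6
  x, y, s1, s2, s3, s4, s5 ≥ 0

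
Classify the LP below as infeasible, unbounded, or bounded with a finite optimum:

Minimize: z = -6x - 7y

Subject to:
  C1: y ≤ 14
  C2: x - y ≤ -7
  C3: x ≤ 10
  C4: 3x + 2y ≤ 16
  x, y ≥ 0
The point (0, 8) satisfies every constraint, so the LP is feasible; the constraints give x ≤ 10 and y ≤ 14, which with x, y ≥ 0 keep the feasible region inside a bounded box. A feasible, bounded LP attains a finite optimum at a vertex.

Evaluating z = -6x - 7y at each vertex:
  (0, 7): z = -49
  (0.4, 7.4): z = -54.2
  (0, 8): z = -56

Bounded optimum: z* = -56 at (0, 8).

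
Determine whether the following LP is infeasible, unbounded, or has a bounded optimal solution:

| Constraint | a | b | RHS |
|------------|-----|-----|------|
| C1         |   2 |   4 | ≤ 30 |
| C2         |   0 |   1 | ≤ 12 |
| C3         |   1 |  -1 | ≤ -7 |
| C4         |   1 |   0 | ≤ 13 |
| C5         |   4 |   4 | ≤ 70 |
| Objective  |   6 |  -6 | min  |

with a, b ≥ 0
The point (0, 7.5) satisfies every constraint, so the LP is feasible; the constraints give a ≤ 13 and b ≤ 12, which with a, b ≥ 0 keep the feasible region inside a bounded box. A feasible, bounded LP attains a finite optimum at a vertex.

Evaluating z = 6a - 6b at each vertex:
  (0, 7): z = -42
  (0.3333, 7.333): z = -42
  (0, 7.5): z = -45

The LP has an optimal solution: (0, 7.5) with z = -45.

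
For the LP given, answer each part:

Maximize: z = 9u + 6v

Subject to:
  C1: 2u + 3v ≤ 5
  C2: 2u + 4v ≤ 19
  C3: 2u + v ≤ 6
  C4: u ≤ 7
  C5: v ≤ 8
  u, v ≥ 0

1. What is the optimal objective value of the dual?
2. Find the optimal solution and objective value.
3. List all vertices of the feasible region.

1. 22.5 (by strong duality, equal to the primal optimum)
2. u = 2.5, v = 0, z = 22.5
3. (0, 0), (2.5, 0), (0, 1.667)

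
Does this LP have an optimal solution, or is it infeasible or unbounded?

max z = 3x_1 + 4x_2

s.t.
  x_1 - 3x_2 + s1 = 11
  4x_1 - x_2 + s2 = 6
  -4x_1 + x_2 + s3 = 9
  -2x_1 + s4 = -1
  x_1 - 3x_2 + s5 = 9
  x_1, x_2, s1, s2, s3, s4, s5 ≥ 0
Feasible point: (1, 0) satisfies every constraint, so the LP is feasible.
Direction d = (1, 4): for each constraint row a, a·d ≤ 0 —
  (1)(1) + (-3)(4) = -11 ≤ 0
  (4)(1) + (-1)(4) = 0 ≤ 0
  (-4)(1) + (1)(4) = 0 ≤ 0
  (-2)(1) + (0)(4) = -2 ≤ 0
  (1)(1) + (-3)(4) = -11 ≤ 0
and d ≥ 0, so (1, 0) + t·d stays feasible for every t ≥ 0. Along this ray z = 3x_1 + 4x_2 changes by 19 per unit t, so z → +∞.

Unbounded: there is a feasible ray along which z → +∞.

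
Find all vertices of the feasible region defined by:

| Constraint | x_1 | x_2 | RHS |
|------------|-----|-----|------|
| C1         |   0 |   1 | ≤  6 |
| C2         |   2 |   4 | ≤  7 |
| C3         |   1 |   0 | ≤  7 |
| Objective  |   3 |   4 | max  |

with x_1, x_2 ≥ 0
Each vertex is the intersection of two constraint boundaries that also satisfies all remaining constraints:
  x_1 = 0 and x_2 = 0 → (0, 0)
  2x_1 + 4x_2 = 7 and x_2 = 0 → (3.5, 0)
  2x_1 + 4x_2 = 7 and x_1 = 0 → (0, 1.75)

Vertices: (0, 0), (3.5, 0), (0, 1.75)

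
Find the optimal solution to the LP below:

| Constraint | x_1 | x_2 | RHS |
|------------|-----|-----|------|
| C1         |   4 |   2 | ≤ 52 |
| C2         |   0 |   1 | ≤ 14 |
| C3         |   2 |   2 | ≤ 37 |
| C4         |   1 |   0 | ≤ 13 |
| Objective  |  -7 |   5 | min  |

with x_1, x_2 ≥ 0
x_1 = 13, x_2 = 0, z = -91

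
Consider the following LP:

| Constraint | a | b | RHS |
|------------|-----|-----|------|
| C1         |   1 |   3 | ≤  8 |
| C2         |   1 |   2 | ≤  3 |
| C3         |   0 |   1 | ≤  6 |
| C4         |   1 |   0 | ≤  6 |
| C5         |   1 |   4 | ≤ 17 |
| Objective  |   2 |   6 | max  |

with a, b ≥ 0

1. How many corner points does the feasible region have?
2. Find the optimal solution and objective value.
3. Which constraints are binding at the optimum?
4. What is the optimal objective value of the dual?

1. 3
2. a = 0, b = 1.5, z = 9
3. C2, a ≥ 0
4. 9 (by strong duality, equal to the primal optimum)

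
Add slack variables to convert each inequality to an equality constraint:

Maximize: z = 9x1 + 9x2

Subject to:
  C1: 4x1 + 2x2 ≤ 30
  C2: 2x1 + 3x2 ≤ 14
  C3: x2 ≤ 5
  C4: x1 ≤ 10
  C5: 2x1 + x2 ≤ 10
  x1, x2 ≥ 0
max z = 9x1 + 9x2

s.t.
  4x1 + 2x2 + s1 = 30
  2x1 + 3x2 + s2 = 14
  x2 + s3 = 5
  x1 + s4 = 10
  2x1 + x2 + s5 = 10
  x1, x2, s1, s2, s3, s4, s5 ≥ 0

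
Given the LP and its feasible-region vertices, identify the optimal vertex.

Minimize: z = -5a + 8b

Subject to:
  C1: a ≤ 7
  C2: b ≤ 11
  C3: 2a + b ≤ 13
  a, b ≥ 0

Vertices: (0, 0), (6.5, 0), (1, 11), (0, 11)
Evaluating z = -5a + 8b at each vertex:
  (0, 0): z = 0
  (6.5, 0): z = -32.5
  (1, 11): z = 83
  (0, 11): z = 88

The smallest value is z = -32.5, attained at (6.5, 0).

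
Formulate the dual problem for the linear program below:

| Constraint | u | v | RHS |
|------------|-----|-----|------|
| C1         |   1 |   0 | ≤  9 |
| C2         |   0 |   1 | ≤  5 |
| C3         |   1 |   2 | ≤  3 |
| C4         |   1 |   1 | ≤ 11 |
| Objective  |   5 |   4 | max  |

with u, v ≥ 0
Minimize: z = 9y1 + 5y2 + 3y3 + 11y4

Subject to:
  C1: -y1 - y3 - y4 ≤ -5
  C2: -y2 - 2y3 - y4 ≤ -4
  y1, y2, y3, y4 ≥ 0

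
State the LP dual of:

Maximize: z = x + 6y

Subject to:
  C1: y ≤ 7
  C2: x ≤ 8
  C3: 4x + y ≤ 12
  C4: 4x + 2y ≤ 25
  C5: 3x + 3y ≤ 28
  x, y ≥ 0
Minimize: z = 7y1 + 8y2 + 12y3 + 25y4 + 28y5

Subject to:
  C1: -y2 - 4y3 - 4y4 - 3y5 ≤ -1
  C2: -y1 - y3 - 2y4 - 3y5 ≤ -6
  y1, y2, y3, y4, y5 ≥ 0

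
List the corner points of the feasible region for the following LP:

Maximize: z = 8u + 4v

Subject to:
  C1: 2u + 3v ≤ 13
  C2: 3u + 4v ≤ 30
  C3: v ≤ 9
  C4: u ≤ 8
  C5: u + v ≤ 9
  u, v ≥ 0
Each vertex is the intersection of two constraint boundaries that also satisfies all remaining constraints:
  u = 0 and v = 0 → (0, 0)
  2u + 3v = 13 and v = 0 → (6.5, 0)
  2u + 3v = 13 and u = 0 → (0, 4.333)

Vertices: (0, 0), (6.5, 0), (0, 4.333)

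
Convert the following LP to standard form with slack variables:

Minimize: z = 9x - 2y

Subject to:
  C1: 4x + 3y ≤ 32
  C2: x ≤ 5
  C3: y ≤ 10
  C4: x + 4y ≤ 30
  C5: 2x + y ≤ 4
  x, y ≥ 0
min z = 9x - 2y

s.t.
  4x + 3y + s1 = 32
  x + s2 = 5
  y + s3 = 10
  x + 4y + s4 = 30
  2x + y + s5 = 4
  x, y, s1, s2, s3, s4, s5 ≥ 0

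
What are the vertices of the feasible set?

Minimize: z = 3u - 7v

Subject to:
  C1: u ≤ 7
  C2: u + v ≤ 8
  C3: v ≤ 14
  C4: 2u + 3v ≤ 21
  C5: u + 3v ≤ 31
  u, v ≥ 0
Each vertex is the intersection of two constraint boundaries that also satisfies all remaining constraints:
  u = 0 and v = 0 → (0, 0)
  u = 7 and v = 0 → (7, 0)
  u = 7 and u + v = 8 → (7, 1)
  u + v = 8 and 2u + 3v = 21 → (3, 5)
  2u + 3v = 21 and u = 0 → (0, 7)

Vertices: (0, 0), (7, 0), (7, 1), (3, 5), (0, 7)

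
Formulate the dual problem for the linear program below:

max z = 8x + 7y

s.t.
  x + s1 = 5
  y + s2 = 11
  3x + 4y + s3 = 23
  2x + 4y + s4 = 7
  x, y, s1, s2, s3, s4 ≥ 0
Minimize: z = 5y1 + 11y2 + 23y3 + 7y4

Subject to:
  C1: -y1 - 3y3 - 2y4 ≤ -8
  C2: -y2 - 4y3 - 4y4 ≤ -7
  y1, y2, y3, y4 ≥ 0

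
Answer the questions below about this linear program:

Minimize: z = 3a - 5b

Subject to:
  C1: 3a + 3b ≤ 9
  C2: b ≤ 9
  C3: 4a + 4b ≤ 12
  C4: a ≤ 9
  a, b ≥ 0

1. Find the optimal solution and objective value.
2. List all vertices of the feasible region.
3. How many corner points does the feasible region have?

1. a = 0, b = 3, z = -15
2. (0, 0), (3, 0), (0, 3)
3. 3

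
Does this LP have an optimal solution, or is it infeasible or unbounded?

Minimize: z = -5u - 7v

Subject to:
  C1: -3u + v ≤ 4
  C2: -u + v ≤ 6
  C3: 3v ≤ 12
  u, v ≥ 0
Feasible point: (0, 0) satisfies every constraint, so the LP is feasible.
Direction d = (1, 0): for each constraint row a, a·d ≤ 0 —
  (-3)(1) + (1)(0) = -3 ≤ 0
  (-1)(1) + (1)(0) = -1 ≤ 0
  (0)(1) + (3)(0) = 0 ≤ 0
and d ≥ 0, so (0, 0) + t·d stays feasible for every t ≥ 0. Along this ray z = -5u - 7v changes by -5 per unit t, so z → −∞.

Unbounded — the objective can decrease without bound over the feasible region.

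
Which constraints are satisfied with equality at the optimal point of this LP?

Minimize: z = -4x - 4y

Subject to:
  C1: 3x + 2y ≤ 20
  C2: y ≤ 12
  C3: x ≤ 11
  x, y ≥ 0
Optimal: x = 0, y = 10
Slack at optimum:
  C1: slack = 0 (binding)
  C2: slack = 2
  C3: slack = 11
  x ≥ 0: x = 0 (binding)
  y ≥ 0: y = 10
Binding constraints: C1, x ≥ 0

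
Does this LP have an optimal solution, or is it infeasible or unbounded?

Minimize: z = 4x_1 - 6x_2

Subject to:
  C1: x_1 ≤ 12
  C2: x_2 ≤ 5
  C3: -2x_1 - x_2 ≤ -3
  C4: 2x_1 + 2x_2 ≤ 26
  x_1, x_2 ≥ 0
The point (0, 5) satisfies every constraint, so the LP is feasible; the constraints give x_1 ≤ 12 and x_2 ≤ 5, which with x_1, x_2 ≥ 0 keep the feasible region inside a bounded box. A feasible, bounded LP attains a finite optimum at a vertex.

Evaluating z = 4x_1 - 6x_2 at each vertex:
  (1.5, 0): z = 6
  (12, 0): z = 48
  (12, 1): z = 42
  (8, 5): z = 2
  (0, 5): z = -30
  (0, 3): z = -18

The LP has an optimal solution: (0, 5) with z = -30.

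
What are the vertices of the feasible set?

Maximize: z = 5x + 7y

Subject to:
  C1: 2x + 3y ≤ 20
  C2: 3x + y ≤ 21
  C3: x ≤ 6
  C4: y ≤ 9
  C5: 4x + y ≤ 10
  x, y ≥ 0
Each vertex is the intersection of two constraint boundaries that also satisfies all remaining constraints:
  x = 0 and y = 0 → (0, 0)
  4x + y = 10 and y = 0 → (2.5, 0)
  2x + 3y = 20 and 4x + y = 10 → (1, 6)
  2x + 3y = 20 and x = 0 → (0, 6.667)

Vertices: (0, 0), (2.5, 0), (1, 6), (0, 6.667)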